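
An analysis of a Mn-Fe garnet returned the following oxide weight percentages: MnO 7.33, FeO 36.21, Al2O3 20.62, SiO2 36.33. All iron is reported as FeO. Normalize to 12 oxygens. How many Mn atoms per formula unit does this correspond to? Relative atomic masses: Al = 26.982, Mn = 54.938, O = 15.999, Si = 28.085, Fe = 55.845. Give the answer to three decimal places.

0.512 Mn apfu

MnO (M=70.937): mol = 0.10333; Mn = 0.10333, O = 0.10333.
FeO (M=71.844): mol = 0.50401; Fe = 0.50401, O = 0.50401.
Al2O3 (M=101.961): mol = 0.20223; Al = 0.40446, O = 0.60669.
SiO2 (M=60.083): mol = 0.60466; Si = 0.60466, O = 1.20932.
ΣO = 2.42335; factor = 12/ΣO = 4.95182.
Mn apfu = 0.10333 × 4.95182 = 0.512.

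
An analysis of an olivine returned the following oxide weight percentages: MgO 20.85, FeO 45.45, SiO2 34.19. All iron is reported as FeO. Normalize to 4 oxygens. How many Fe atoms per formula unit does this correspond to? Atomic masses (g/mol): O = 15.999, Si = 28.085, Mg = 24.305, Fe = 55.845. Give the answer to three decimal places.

20.85 wt% MgO ÷ 40.304 g/mol = 0.51732 mol, giving 0.51732 Mg and 0.51732 O.
45.45 wt% FeO ÷ 71.844 g/mol = 0.63262 mol, giving 0.63262 Fe and 0.63262 O.
34.19 wt% SiO2 ÷ 60.083 g/mol = 0.56905 mol, giving 0.56905 Si and 1.13810 O.
Oxygen sums to 2.28804; scaling by 4/2.28804 = 1.74822 puts the formula on 4 O.
Fe: 0.63262 × 1.74822 = 1.106 atoms per formula unit.

1.106 Fe apfu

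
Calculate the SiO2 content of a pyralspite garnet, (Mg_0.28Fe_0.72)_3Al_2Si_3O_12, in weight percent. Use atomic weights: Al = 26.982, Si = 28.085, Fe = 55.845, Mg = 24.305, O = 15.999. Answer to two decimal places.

Formula mass = 471.248 g/mol.
3 Si → 3.0000 mol SiO2 per formula unit; M(SiO2) = 60.083, so SiO2 mass = 180.249 g.
180.249/471.248 × 100 = 38.25 wt%.

38.25 wt%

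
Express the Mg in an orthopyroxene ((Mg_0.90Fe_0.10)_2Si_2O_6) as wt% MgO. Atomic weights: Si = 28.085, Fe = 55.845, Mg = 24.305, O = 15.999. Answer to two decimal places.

35.03 wt%

Formula mass = 207.082 g/mol.
1.80 Mg → 1.8000 mol MgO per formula unit; M(MgO) = 40.304, so MgO mass = 72.547 g.
72.547/207.082 × 100 = 35.03 wt%.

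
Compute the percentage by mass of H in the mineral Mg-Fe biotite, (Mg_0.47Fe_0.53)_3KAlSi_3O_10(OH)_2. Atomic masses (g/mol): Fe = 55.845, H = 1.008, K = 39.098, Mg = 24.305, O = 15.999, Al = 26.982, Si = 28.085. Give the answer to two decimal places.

Formula mass = 1.41·24.305 + 1.59·55.845 + 1·39.098 + 1·26.982 + 3·28.085 + 12·15.999 + 2·1.008 = 467.403 g/mol, of which 2.016 g is H.
So H makes up 2.016/467.403 = 0.0043 of the mass, i.e. 0.43%.

0.43 weight percent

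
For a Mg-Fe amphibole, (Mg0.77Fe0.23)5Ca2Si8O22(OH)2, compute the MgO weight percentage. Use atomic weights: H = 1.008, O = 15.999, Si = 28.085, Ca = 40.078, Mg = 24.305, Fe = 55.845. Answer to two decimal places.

18.28 wt%

Formula mass = 848.624 g/mol.
3.85 Mg → 3.8500 mol MgO per formula unit; M(MgO) = 40.304, so MgO mass = 155.170 g.
155.170/848.624 × 100 = 18.28 wt%.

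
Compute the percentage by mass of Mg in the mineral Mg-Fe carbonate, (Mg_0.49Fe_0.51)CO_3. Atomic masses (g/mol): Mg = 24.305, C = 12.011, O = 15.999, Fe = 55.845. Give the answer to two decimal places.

11.86 mass %

M((Mg_0.49Fe_0.51)CO_3) = 100.398 g/mol.
Mg contributes 0.49 × 24.305 = 11.909 g per mole.
11.909/100.398 = 0.1186 → 11.86%.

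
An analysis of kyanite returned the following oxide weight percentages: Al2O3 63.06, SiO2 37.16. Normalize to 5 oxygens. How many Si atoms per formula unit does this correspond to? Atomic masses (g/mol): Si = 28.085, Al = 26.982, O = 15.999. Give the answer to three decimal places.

63.06 wt% Al2O3 ÷ 101.961 g/mol = 0.61847 mol, giving 1.23694 Al and 1.85541 O.
37.16 wt% SiO2 ÷ 60.083 g/mol = 0.61848 mol, giving 0.61848 Si and 1.23696 O.
Oxygen sums to 3.09237; scaling by 5/3.09237 = 1.61688 puts the formula on 5 O.
Si: 0.61848 × 1.61688 = 1.000 atoms per formula unit.

1.000 Si apfu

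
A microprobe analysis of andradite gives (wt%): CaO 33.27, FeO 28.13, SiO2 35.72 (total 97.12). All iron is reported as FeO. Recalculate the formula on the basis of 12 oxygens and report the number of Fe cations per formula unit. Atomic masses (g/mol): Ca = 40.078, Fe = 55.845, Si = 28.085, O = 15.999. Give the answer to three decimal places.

CaO: 33.27/56.077 = 0.59329 mol → 0.59329 mol Ca, 0.59329 mol O.
FeO: 28.13/71.844 = 0.39154 mol → 0.39154 mol Fe, 0.39154 mol O.
SiO2: 35.72/60.083 = 0.59451 mol → 0.59451 mol Si, 1.18902 mol O.
Total oxygen = 2.17385 mol. Normalization factor = 12/2.17385 = 5.52016.
Fe per 12 O = 0.39154 × 5.52016 = 2.161.

2.161 Fe apfu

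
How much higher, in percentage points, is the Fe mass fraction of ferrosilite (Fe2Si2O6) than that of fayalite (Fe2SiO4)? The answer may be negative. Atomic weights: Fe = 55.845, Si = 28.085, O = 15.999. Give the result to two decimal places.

-12.48 percentage points

Fe in Fe2Si2O6: molar mass 263.854 g/mol; 2×55.845 = 111.690 g → 42.33 wt%.
Fe in Fe2SiO4: molar mass 203.771 g/mol; 2×55.845 = 111.690 g → 54.81 wt%.
Difference = 42.33 − 54.81 = -12.48 percentage points.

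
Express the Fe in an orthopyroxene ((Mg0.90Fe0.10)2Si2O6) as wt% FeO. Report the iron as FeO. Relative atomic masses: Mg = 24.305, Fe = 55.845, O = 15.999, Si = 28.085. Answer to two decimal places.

Formula mass = 207.082 g/mol.
0.20 Fe → 0.2000 mol FeO per formula unit; M(FeO) = 71.844, so FeO mass = 14.369 g.
14.369/207.082 × 100 = 6.94 wt%.

6.94 wt%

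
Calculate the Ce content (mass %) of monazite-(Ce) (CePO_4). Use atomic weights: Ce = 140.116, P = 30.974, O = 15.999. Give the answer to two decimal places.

59.60 mass %

M(CePO_4) = 235.086 g/mol.
Ce contributes 1 × 140.116 = 140.116 g per mole.
140.116/235.086 = 0.5960 → 59.60%.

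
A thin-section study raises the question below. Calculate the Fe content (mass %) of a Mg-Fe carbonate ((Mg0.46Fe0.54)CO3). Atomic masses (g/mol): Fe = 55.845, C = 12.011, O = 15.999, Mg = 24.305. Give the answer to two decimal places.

M((Mg0.46Fe0.54)CO3) = 101.345 g/mol.
Fe contributes 0.54 × 55.845 = 30.156 g per mole.
30.156/101.345 = 0.2976 → 29.76%.

29.76 mass %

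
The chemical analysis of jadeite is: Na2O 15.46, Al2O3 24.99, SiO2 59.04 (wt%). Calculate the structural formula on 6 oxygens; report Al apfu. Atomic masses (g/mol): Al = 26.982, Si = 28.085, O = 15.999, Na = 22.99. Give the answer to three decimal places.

Na2O (M=61.979): mol = 0.24944; Na = 0.49888, O = 0.24944.
Al2O3 (M=101.961): mol = 0.24509; Al = 0.49018, O = 0.73527.
SiO2 (M=60.083): mol = 0.98264; Si = 0.98264, O = 1.96528.
ΣO = 2.94999; factor = 6/ΣO = 2.03391.
Al apfu = 0.49018 × 2.03391 = 0.997.

0.997 Al apfu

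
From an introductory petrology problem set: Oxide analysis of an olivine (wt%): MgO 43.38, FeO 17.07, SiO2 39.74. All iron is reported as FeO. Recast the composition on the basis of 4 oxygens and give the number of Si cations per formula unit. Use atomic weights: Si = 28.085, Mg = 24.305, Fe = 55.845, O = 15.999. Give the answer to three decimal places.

MgO: 43.38/40.304 = 1.07632 mol → 1.07632 mol Mg, 1.07632 mol O.
FeO: 17.07/71.844 = 0.23760 mol → 0.23760 mol Fe, 0.23760 mol O.
SiO2: 39.74/60.083 = 0.66142 mol → 0.66142 mol Si, 1.32284 mol O.
Total oxygen = 2.63676 mol. Normalization factor = 4/2.63676 = 1.51701.
Si per 4 O = 0.66142 × 1.51701 = 1.003.

1.003 Si apfu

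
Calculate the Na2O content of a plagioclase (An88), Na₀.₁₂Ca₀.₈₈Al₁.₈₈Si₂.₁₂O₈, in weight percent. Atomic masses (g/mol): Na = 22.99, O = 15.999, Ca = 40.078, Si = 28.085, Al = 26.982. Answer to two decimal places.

1.35 wt%

Molar mass of Na₀.₁₂Ca₀.₈₈Al₁.₈₈Si₂.₁₂O₈ = 0.12*22.99 + 0.88*40.078 + 1.88*26.982 + 2.12*28.085 + 8*15.999 = 276.286 g/mol.
Each formula unit contains 0.12 Na, equivalent to 0.12/2 = 0.0600 mol Na2O.
M(Na2O) = 2×22.99 + 1×15.999 = 61.979 g/mol.
Mass of Na2O per formula unit = 0.0600 × 61.979 = 3.719 g.
Na2O wt% = 3.719 / 276.286 × 100 = 1.35%.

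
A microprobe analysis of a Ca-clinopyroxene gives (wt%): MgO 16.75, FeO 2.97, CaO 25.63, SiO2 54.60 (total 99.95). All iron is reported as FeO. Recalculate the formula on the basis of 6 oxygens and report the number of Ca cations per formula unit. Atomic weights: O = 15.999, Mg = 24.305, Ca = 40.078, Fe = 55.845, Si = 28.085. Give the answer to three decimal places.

1.004 Ca apfu

MgO: 16.75/40.304 = 0.41559 mol → 0.41559 mol Mg, 0.41559 mol O.
FeO: 2.97/71.844 = 0.04134 mol → 0.04134 mol Fe, 0.04134 mol O.
CaO: 25.63/56.077 = 0.45705 mol → 0.45705 mol Ca, 0.45705 mol O.
SiO2: 54.60/60.083 = 0.90874 mol → 0.90874 mol Si, 1.81748 mol O.
Total oxygen = 2.73146 mol. Normalization factor = 6/2.73146 = 2.19663.
Ca per 6 O = 0.45705 × 2.19663 = 1.004.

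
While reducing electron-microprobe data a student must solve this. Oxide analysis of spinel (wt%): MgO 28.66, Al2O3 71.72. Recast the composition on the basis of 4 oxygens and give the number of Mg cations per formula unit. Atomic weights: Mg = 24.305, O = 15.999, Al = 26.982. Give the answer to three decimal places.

1.008 Mg apfu

MgO (M=40.304): mol = 0.71110; Mg = 0.71110, O = 0.71110.
Al2O3 (M=101.961): mol = 0.70341; Al = 1.40682, O = 2.11023.
ΣO = 2.82133; factor = 4/ΣO = 1.41777.
Mg apfu = 0.71110 × 1.41777 = 1.008.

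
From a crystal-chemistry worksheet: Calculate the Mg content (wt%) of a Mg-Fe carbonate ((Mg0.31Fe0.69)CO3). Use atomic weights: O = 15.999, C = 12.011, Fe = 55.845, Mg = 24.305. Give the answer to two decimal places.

Formula mass = 0.31·24.305 + 0.69·55.845 + 1·12.011 + 3·15.999 = 106.076 g/mol, of which 7.535 g is Mg.
So Mg makes up 7.535/106.076 = 0.0710 of the mass, i.e. 7.10%.

7.10 wt%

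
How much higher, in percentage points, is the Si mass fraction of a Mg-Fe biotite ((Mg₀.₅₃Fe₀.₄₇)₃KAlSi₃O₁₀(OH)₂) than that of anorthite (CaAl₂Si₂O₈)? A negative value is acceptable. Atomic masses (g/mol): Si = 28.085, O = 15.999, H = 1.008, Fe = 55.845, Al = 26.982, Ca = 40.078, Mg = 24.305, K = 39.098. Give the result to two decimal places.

Si in (Mg₀.₅₃Fe₀.₄₇)₃KAlSi₃O₁₀(OH)₂: molar mass 461.725 g/mol; 3×28.085 = 84.255 g → 18.25 wt%.
Si in CaAl₂Si₂O₈: molar mass 278.204 g/mol; 2×28.085 = 56.170 g → 20.19 wt%.
Difference = 18.25 − 20.19 = -1.94 percentage points.

-1.94 percentage points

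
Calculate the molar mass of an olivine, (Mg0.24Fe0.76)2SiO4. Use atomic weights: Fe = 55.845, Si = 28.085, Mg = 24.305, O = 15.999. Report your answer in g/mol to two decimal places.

188.63 g/mol

Mg: 0.48 × 24.305 = 11.6664
Fe: 1.52 × 55.845 = 84.8844
Si: 1 × 28.085 = 28.0850
O: 4 × 15.999 = 63.9960
Summing the contributions gives the formula mass.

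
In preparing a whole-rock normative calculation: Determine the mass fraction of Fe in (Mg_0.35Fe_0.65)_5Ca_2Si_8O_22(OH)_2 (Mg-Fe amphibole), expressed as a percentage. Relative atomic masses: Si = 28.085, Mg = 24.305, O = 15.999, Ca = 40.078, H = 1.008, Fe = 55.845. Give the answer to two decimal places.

19.84 weight percent

Formula mass = 1.75*24.305 + 3.25*55.845 + 2*40.078 + 8*28.085 + 24*15.999 + 2*1.008 = 914.858 g/mol, of which 181.496 g is Fe.
So Fe makes up 181.496/914.858 = 0.1984 of the mass, i.e. 19.84%.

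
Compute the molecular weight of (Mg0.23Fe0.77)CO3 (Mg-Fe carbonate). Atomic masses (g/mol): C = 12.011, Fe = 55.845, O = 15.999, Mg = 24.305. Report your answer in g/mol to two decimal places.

M = 0.23×24.305 + 0.77×55.845 + 1×12.011 + 3×15.999

108.60 g/mol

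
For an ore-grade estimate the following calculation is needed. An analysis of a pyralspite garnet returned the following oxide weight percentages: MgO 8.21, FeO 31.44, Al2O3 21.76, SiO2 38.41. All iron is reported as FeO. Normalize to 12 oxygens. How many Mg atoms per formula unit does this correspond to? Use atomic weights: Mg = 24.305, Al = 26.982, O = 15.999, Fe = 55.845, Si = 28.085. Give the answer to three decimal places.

MgO (M=40.304): mol = 0.20370; Mg = 0.20370, O = 0.20370.
FeO (M=71.844): mol = 0.43761; Fe = 0.43761, O = 0.43761.
Al2O3 (M=101.961): mol = 0.21341; Al = 0.42682, O = 0.64023.
SiO2 (M=60.083): mol = 0.63928; Si = 0.63928, O = 1.27856.
ΣO = 2.56010; factor = 12/ΣO = 4.68732.
Mg apfu = 0.20370 × 4.68732 = 0.955.

0.955 Mg apfu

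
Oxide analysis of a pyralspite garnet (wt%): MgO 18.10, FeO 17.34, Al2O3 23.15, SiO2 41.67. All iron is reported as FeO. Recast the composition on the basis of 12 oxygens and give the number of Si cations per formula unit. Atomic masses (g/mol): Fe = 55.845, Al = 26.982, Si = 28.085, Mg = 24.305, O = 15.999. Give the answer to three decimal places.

3.017 Si apfu

MgO (M=40.304): mol = 0.44909; Mg = 0.44909, O = 0.44909.
FeO (M=71.844): mol = 0.24136; Fe = 0.24136, O = 0.24136.
Al2O3 (M=101.961): mol = 0.22705; Al = 0.45410, O = 0.68115.
SiO2 (M=60.083): mol = 0.69354; Si = 0.69354, O = 1.38708.
ΣO = 2.75868; factor = 12/ΣO = 4.34991.
Si apfu = 0.69354 × 4.34991 = 3.017.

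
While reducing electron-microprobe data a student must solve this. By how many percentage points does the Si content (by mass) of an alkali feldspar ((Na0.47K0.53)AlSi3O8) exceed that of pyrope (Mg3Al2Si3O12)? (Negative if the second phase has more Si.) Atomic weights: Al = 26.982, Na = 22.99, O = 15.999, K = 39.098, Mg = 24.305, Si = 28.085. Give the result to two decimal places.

10.22 percentage points

M((Na0.47K0.53)AlSi3O8) = 270.756 g/mol, so wt% Si = 84.255/270.756 × 100 = 31.12%.
M(Mg3Al2Si3O12) = 403.122 g/mol, so wt% Si = 84.255/403.122 × 100 = 20.90%.
31.12 − 20.90 = 10.22 pp.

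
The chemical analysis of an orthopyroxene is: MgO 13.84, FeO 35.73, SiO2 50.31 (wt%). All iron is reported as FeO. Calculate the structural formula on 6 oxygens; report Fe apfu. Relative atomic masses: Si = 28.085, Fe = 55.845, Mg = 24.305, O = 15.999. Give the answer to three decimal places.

MgO (M=40.304): mol = 0.34339; Mg = 0.34339, O = 0.34339.
FeO (M=71.844): mol = 0.49733; Fe = 0.49733, O = 0.49733.
SiO2 (M=60.083): mol = 0.83734; Si = 0.83734, O = 1.67468.
ΣO = 2.51540; factor = 6/ΣO = 2.38531.
Fe apfu = 0.49733 × 2.38531 = 1.186.

1.186 Fe apfu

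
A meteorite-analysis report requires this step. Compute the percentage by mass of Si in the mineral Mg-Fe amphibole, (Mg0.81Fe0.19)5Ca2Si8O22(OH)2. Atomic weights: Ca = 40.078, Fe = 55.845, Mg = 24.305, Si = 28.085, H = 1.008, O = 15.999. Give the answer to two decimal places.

M((Mg0.81Fe0.19)5Ca2Si8O22(OH)2) = 842.316 g/mol.
Si contributes 8 × 28.085 = 224.680 g per mole.
224.680/842.316 = 0.2667 → 26.67%.

26.67 weight percent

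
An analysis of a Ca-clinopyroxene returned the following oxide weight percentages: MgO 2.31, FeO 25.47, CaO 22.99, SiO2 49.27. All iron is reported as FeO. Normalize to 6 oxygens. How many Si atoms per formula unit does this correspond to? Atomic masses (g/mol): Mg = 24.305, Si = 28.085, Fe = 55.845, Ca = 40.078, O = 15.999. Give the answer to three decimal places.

MgO (M=40.304): mol = 0.05731; Mg = 0.05731, O = 0.05731.
FeO (M=71.844): mol = 0.35452; Fe = 0.35452, O = 0.35452.
CaO (M=56.077): mol = 0.40997; Ca = 0.40997, O = 0.40997.
SiO2 (M=60.083): mol = 0.82003; Si = 0.82003, O = 1.64006.
ΣO = 2.46186; factor = 6/ΣO = 2.43718.
Si apfu = 0.82003 × 2.43718 = 1.999.

1.999 Si apfu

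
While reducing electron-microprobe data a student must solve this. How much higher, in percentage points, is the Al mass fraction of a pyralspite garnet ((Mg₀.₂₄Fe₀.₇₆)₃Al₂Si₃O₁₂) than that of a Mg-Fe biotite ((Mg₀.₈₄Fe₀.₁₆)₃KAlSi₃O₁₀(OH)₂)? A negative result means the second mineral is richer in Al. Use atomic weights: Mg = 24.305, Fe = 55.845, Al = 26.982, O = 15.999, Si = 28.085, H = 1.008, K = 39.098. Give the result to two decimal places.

5.12 percentage points

First mineral: 53.964 g Al in 475.033 g formula = 11.36 wt% Al.
Second mineral: 26.982 g Al in 432.393 g formula = 6.24 wt% Al.
11.36% − 6.24% gives a difference of 5.12 percentage points.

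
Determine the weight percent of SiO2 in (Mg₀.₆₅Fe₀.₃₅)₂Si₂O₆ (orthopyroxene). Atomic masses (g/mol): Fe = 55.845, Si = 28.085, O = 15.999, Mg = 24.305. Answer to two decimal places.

53.92 wt%

Formula mass = 222.852 g/mol.
2 Si → 2.0000 mol SiO2 per formula unit; M(SiO2) = 60.083, so SiO2 mass = 120.166 g.
120.166/222.852 × 100 = 53.92 wt%.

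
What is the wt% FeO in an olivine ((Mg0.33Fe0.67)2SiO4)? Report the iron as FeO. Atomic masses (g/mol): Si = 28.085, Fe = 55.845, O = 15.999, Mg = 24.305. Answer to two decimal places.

52.62 wt%

M((Mg0.33Fe0.67)2SiO4) = 182.955 g/mol; M(FeO) = 71.844 g/mol.
Moles FeO per formula unit = 1.34 Fe ÷ 1 = 1.3400.
FeO fraction = (1.3400 × 71.844) / 182.955 = 96.271/182.955 = 0.5262.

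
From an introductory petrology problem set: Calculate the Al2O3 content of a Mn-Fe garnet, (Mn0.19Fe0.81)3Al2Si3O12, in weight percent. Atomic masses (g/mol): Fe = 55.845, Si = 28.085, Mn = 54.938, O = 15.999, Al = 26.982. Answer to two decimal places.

20.51 wt%

M((Mn0.19Fe0.81)3Al2Si3O12) = 497.225 g/mol; M(Al2O3) = 101.961 g/mol.
Moles Al2O3 per formula unit = 2 Al ÷ 2 = 1.0000.
Al2O3 fraction = (1.0000 × 101.961) / 497.225 = 101.961/497.225 = 0.2051.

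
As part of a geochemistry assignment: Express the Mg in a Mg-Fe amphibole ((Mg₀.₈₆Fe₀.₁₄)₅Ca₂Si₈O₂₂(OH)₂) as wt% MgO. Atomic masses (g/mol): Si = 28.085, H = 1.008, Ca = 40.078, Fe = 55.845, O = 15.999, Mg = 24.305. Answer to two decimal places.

20.77 wt%

Molar mass of (Mg₀.₈₆Fe₀.₁₄)₅Ca₂Si₈O₂₂(OH)₂ = 4.30×24.305 + 0.70×55.845 + 2×40.078 + 8×28.085 + 24×15.999 + 2×1.008 = 834.431 g/mol.
Each formula unit contains 4.30 Mg, equivalent to 4.30/1 = 4.3000 mol MgO.
M(MgO) = 1×24.305 + 1×15.999 = 40.304 g/mol.
Mass of MgO per formula unit = 4.3000 × 40.304 = 173.307 g.
MgO wt% = 173.307 / 834.431 × 100 = 20.77%.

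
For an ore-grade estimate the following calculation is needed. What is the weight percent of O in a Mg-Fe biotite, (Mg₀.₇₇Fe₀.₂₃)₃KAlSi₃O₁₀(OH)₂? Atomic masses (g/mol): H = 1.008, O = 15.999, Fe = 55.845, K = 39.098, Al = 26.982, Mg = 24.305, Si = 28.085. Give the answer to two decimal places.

Molar mass of (Mg₀.₇₇Fe₀.₂₃)₃KAlSi₃O₁₀(OH)₂: 2.31×24.305 + 0.69×55.845 + 1×39.098 + 1×26.982 + 3×28.085 + 12×15.999 + 2×1.008 = 439.017 g/mol.
Mass of O per formula unit: 12 × 15.999 = 191.988 g.
Weight fraction O = 191.988 / 439.017 = 0.4373.

43.73 mass %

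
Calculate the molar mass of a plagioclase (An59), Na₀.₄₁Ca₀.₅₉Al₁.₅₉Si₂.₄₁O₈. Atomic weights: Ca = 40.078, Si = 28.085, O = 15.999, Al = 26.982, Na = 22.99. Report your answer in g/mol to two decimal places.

271.65 g/mol

M = 0.41(22.99) + 0.59(40.078) + 1.59(26.982) + 2.41(28.085) + 8(15.999)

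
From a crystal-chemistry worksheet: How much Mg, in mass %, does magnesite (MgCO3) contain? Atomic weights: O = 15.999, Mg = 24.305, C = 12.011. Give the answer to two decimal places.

28.83 mass %

Formula mass = 1*24.305 + 1*12.011 + 3*15.999 = 84.313 g/mol, of which 24.305 g is Mg.
So Mg makes up 24.305/84.313 = 0.2883 of the mass, i.e. 28.83%.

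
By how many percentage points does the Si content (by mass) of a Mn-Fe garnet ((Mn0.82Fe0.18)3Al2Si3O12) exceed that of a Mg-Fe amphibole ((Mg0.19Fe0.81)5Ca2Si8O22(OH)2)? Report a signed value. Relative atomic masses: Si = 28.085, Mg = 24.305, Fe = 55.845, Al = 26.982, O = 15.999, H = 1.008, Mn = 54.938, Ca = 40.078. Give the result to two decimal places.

M((Mn0.82Fe0.18)3Al2Si3O12) = 495.511 g/mol, so wt% Si = 84.255/495.511 × 100 = 17.00%.
M((Mg0.19Fe0.81)5Ca2Si8O22(OH)2) = 940.090 g/mol, so wt% Si = 224.680/940.090 × 100 = 23.90%.
17.00 − 23.90 = -6.90 pp.

-6.90 percentage points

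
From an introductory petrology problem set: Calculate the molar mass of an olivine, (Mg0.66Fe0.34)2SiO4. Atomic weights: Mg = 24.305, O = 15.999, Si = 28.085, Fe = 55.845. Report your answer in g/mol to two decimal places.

162.14 g/mol

Mg: 1.32 × 24.305 = 32.0826
Fe: 0.68 × 55.845 = 37.9746
Si: 1 × 28.085 = 28.0850
O: 4 × 15.999 = 63.9960
Summing the contributions gives the formula mass.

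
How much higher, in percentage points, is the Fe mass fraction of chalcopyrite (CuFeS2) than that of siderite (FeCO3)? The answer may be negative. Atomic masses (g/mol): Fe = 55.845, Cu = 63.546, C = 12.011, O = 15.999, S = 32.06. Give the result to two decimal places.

-17.77 percentage points

Fe in CuFeS2: molar mass 183.511 g/mol; 1×55.845 = 55.845 g → 30.43 wt%.
Fe in FeCO3: molar mass 115.853 g/mol; 1×55.845 = 55.845 g → 48.20 wt%.
Difference = 30.43 − 48.20 = -17.77 percentage points.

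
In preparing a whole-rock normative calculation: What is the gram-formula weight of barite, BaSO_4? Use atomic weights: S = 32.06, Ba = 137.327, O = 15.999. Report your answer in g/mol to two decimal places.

233.38 g/mol

Ba: 1 × 137.327 = 137.3270
S: 1 × 32.06 = 32.0600
O: 4 × 15.999 = 63.9960
Summing the contributions gives the formula mass.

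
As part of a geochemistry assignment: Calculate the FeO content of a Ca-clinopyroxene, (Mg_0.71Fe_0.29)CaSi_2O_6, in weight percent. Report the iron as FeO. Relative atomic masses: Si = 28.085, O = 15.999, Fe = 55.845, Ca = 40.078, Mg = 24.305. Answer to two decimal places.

Molar mass of (Mg_0.71Fe_0.29)CaSi_2O_6 = 0.71×24.305 + 0.29×55.845 + 1×40.078 + 2×28.085 + 6×15.999 = 225.694 g/mol.
Each formula unit contains 0.29 Fe, equivalent to 0.29/1 = 0.2900 mol FeO.
M(FeO) = 1×55.845 + 1×15.999 = 71.844 g/mol.
Mass of FeO per formula unit = 0.2900 × 71.844 = 20.835 g.
FeO wt% = 20.835 / 225.694 × 100 = 9.23%.

9.23 wt%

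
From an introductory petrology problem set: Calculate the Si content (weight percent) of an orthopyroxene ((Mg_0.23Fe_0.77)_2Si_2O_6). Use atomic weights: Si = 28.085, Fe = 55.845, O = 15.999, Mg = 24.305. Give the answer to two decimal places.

22.53 weight percent

Formula mass = 0.46*24.305 + 1.54*55.845 + 2*28.085 + 6*15.999 = 249.346 g/mol, of which 56.170 g is Si.
So Si makes up 56.170/249.346 = 0.2253 of the mass, i.e. 22.53%.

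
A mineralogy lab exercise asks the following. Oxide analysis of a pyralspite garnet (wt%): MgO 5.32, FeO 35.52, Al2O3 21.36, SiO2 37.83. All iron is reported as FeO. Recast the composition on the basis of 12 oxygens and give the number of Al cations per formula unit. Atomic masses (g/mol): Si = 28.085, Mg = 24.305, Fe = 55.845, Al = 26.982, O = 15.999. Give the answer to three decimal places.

MgO (M=40.304): mol = 0.13200; Mg = 0.13200, O = 0.13200.
FeO (M=71.844): mol = 0.49440; Fe = 0.49440, O = 0.49440.
Al2O3 (M=101.961): mol = 0.20949; Al = 0.41898, O = 0.62847.
SiO2 (M=60.083): mol = 0.62963; Si = 0.62963, O = 1.25926.
ΣO = 2.51413; factor = 12/ΣO = 4.77302.
Al apfu = 0.41898 × 4.77302 = 2.000.

2.000 Al apfu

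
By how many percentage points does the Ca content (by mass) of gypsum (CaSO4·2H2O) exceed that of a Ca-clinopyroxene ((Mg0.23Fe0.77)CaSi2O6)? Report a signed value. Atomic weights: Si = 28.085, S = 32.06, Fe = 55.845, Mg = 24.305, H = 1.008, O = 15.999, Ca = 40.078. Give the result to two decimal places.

6.64 percentage points

M(CaSO4·2H2O) = 172.164 g/mol, so wt% Ca = 40.078/172.164 × 100 = 23.28%.
M((Mg0.23Fe0.77)CaSi2O6) = 240.833 g/mol, so wt% Ca = 40.078/240.833 × 100 = 16.64%.
23.28 − 16.64 = 6.64 pp.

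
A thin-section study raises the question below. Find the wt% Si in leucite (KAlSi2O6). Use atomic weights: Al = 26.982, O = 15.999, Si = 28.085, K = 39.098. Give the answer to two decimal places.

Formula mass = 1×39.098 + 1×26.982 + 2×28.085 + 6×15.999 = 218.244 g/mol, of which 56.170 g is Si.
So Si makes up 56.170/218.244 = 0.2574 of the mass, i.e. 25.74%.

25.74 weight percent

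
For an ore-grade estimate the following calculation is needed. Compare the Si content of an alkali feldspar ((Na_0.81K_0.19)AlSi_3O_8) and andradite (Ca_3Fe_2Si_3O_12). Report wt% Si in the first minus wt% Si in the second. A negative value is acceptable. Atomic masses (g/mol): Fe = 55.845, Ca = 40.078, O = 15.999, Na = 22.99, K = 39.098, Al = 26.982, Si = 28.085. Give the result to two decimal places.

15.18 percentage points

First mineral: 84.255 g Si in 265.280 g formula = 31.76 wt% Si.
Second mineral: 84.255 g Si in 508.167 g formula = 16.58 wt% Si.
31.76% − 16.58% gives a difference of 15.18 percentage points.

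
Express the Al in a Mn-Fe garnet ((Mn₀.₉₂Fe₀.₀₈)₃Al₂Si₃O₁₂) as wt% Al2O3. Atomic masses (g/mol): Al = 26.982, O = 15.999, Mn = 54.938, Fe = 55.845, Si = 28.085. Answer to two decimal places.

20.59 wt%

Molar mass of (Mn₀.₉₂Fe₀.₀₈)₃Al₂Si₃O₁₂ = 2.76*54.938 + 0.24*55.845 + 2*26.982 + 3*28.085 + 12*15.999 = 495.239 g/mol.
Each formula unit contains 2 Al, equivalent to 2/2 = 1.0000 mol Al2O3.
M(Al2O3) = 2×26.982 + 3×15.999 = 101.961 g/mol.
Mass of Al2O3 per formula unit = 1.0000 × 101.961 = 101.961 g.
Al2O3 wt% = 101.961 / 495.239 × 100 = 20.59%.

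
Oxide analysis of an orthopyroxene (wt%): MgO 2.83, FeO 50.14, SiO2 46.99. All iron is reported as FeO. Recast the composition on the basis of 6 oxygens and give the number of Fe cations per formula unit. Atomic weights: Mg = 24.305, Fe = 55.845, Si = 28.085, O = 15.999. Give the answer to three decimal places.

2.83 wt% MgO ÷ 40.304 g/mol = 0.07022 mol, giving 0.07022 Mg and 0.07022 O.
50.14 wt% FeO ÷ 71.844 g/mol = 0.69790 mol, giving 0.69790 Fe and 0.69790 O.
46.99 wt% SiO2 ÷ 60.083 g/mol = 0.78208 mol, giving 0.78208 Si and 1.56416 O.
Oxygen sums to 2.33228; scaling by 6/2.33228 = 2.57259 puts the formula on 6 O.
Fe: 0.69790 × 2.57259 = 1.795 atoms per formula unit.

1.795 Fe apfu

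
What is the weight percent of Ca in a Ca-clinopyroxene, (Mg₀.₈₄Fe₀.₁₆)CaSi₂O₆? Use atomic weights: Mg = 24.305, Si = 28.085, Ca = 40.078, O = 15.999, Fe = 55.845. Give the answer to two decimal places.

18.09 wt%

Formula mass = 0.84·24.305 + 0.16·55.845 + 1·40.078 + 2·28.085 + 6·15.999 = 221.593 g/mol, of which 40.078 g is Ca.
So Ca makes up 40.078/221.593 = 0.1809 of the mass, i.e. 18.09%.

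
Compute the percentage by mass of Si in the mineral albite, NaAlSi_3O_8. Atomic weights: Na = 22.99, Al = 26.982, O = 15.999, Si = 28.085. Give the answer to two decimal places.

Formula mass = 1·22.99 + 1·26.982 + 3·28.085 + 8·15.999 = 262.219 g/mol, of which 84.255 g is Si.
So Si makes up 84.255/262.219 = 0.3213 of the mass, i.e. 32.13%.

32.13 mass %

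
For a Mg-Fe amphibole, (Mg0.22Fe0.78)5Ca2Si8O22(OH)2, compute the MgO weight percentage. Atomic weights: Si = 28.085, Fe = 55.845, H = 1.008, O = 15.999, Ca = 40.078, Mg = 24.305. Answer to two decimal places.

4.74 wt%

Molar mass of (Mg0.22Fe0.78)5Ca2Si8O22(OH)2 = 1.10×24.305 + 3.90×55.845 + 2×40.078 + 8×28.085 + 24×15.999 + 2×1.008 = 935.359 g/mol.
Each formula unit contains 1.10 Mg, equivalent to 1.10/1 = 1.1000 mol MgO.
M(MgO) = 1×24.305 + 1×15.999 = 40.304 g/mol.
Mass of MgO per formula unit = 1.1000 × 40.304 = 44.334 g.
MgO wt% = 44.334 / 935.359 × 100 = 4.74%.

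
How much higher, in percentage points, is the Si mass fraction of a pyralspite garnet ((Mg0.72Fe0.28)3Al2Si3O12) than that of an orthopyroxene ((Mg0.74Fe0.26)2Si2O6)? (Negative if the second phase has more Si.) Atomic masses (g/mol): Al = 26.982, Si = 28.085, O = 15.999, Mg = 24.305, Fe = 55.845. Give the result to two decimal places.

-6.25 percentage points

M((Mg0.72Fe0.28)3Al2Si3O12) = 429.616 g/mol, so wt% Si = 84.255/429.616 × 100 = 19.61%.
M((Mg0.74Fe0.26)2Si2O6) = 217.175 g/mol, so wt% Si = 56.170/217.175 × 100 = 25.86%.
19.61 − 25.86 = -6.25 pp.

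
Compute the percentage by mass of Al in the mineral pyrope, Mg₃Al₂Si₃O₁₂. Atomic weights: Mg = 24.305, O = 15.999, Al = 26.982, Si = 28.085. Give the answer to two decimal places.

M(Mg₃Al₂Si₃O₁₂) = 403.122 g/mol.
Al contributes 2 × 26.982 = 53.964 g per mole.
53.964/403.122 = 0.1339 → 13.39%.

13.39 wt%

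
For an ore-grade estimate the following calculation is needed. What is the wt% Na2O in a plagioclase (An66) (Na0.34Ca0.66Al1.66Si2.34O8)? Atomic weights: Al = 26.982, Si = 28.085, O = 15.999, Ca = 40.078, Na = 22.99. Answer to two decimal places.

3.86 wt%

M(Na0.34Ca0.66Al1.66Si2.34O8) = 272.769 g/mol; M(Na2O) = 61.979 g/mol.
Moles Na2O per formula unit = 0.34 Na ÷ 2 = 0.1700.
Na2O fraction = (0.1700 × 61.979) / 272.769 = 10.536/272.769 = 0.0386.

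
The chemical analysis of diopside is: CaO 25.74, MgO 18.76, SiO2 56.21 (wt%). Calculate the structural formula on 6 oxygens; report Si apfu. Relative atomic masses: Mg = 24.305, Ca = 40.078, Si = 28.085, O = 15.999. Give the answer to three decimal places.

CaO: 25.74/56.077 = 0.45901 mol → 0.45901 mol Ca, 0.45901 mol O.
MgO: 18.76/40.304 = 0.46546 mol → 0.46546 mol Mg, 0.46546 mol O.
SiO2: 56.21/60.083 = 0.93554 mol → 0.93554 mol Si, 1.87108 mol O.
Total oxygen = 2.79555 mol. Normalization factor = 6/2.79555 = 2.14627.
Si per 6 O = 0.93554 × 2.14627 = 2.008.

2.008 Si apfu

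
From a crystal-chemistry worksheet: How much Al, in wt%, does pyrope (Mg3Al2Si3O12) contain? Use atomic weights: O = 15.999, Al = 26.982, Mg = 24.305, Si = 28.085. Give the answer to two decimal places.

13.39 wt%

Formula mass = 3*24.305 + 2*26.982 + 3*28.085 + 12*15.999 = 403.122 g/mol, of which 53.964 g is Al.
So Al makes up 53.964/403.122 = 0.1339 of the mass, i.e. 13.39%.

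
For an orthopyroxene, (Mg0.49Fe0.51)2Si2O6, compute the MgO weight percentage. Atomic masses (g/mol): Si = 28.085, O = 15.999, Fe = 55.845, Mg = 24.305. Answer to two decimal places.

Molar mass of (Mg0.49Fe0.51)2Si2O6 = 0.98*24.305 + 1.02*55.845 + 2*28.085 + 6*15.999 = 232.945 g/mol.
Each formula unit contains 0.98 Mg, equivalent to 0.98/1 = 0.9800 mol MgO.
M(MgO) = 1×24.305 + 1×15.999 = 40.304 g/mol.
Mass of MgO per formula unit = 0.9800 × 40.304 = 39.498 g.
MgO wt% = 39.498 / 232.945 × 100 = 16.96%.

16.96 wt%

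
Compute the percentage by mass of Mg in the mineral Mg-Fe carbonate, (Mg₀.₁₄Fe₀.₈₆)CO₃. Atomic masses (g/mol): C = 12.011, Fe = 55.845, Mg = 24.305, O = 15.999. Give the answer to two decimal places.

3.05 mass %

Molar mass of (Mg₀.₁₄Fe₀.₈₆)CO₃: 0.14*24.305 + 0.86*55.845 + 1*12.011 + 3*15.999 = 111.437 g/mol.
Mass of Mg per formula unit: 0.14 × 24.305 = 3.403 g.
Weight fraction Mg = 3.403 / 111.437 = 0.0305.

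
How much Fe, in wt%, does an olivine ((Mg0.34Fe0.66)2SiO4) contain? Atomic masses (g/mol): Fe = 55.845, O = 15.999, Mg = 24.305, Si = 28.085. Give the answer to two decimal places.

40.43 wt%

M((Mg0.34Fe0.66)2SiO4) = 182.324 g/mol.
Fe contributes 1.32 × 55.845 = 73.715 g per mole.
73.715/182.324 = 0.4043 → 40.43%.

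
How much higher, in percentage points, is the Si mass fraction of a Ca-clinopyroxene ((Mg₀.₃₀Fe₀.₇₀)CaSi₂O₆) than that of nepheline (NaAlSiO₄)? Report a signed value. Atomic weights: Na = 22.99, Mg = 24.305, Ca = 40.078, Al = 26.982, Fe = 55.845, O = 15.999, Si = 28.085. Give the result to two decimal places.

First mineral: 56.170 g Si in 238.625 g formula = 23.54 wt% Si.
Second mineral: 28.085 g Si in 142.053 g formula = 19.77 wt% Si.
23.54% − 19.77% gives a difference of 3.77 percentage points.

3.77 percentage points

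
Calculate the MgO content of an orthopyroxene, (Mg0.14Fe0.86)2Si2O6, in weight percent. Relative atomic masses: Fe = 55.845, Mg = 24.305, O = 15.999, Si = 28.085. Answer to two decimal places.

M((Mg0.14Fe0.86)2Si2O6) = 255.023 g/mol; M(MgO) = 40.304 g/mol.
Moles MgO per formula unit = 0.28 Mg ÷ 1 = 0.2800.
MgO fraction = (0.2800 × 40.304) / 255.023 = 11.285/255.023 = 0.0443.

4.43 wt%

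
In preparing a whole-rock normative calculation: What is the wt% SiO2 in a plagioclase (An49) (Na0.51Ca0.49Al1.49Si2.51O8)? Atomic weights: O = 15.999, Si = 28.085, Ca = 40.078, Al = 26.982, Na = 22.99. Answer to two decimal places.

55.84 wt%

M(Na0.51Ca0.49Al1.49Si2.51O8) = 270.052 g/mol; M(SiO2) = 60.083 g/mol.
Moles SiO2 per formula unit = 2.51 Si ÷ 1 = 2.5100.
SiO2 fraction = (2.5100 × 60.083) / 270.052 = 150.808/270.052 = 0.5584.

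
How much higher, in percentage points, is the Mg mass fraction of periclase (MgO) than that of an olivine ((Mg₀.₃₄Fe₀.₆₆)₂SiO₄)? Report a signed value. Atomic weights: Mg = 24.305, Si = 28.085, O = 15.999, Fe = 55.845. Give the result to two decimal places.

51.24 percentage points

Mg in MgO: molar mass 40.304 g/mol; 1×24.305 = 24.305 g → 60.30 wt%.
Mg in (Mg₀.₃₄Fe₀.₆₆)₂SiO₄: molar mass 182.324 g/mol; 0.68×24.305 = 16.527 g → 9.06 wt%.
Difference = 60.30 − 9.06 = 51.24 percentage points.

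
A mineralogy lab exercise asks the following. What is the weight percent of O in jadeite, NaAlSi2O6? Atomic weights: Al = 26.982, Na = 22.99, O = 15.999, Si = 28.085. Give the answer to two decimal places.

Molar mass of NaAlSi2O6: 1·22.99 + 1·26.982 + 2·28.085 + 6·15.999 = 202.136 g/mol.
Mass of O per formula unit: 6 × 15.999 = 95.994 g.
Weight fraction O = 95.994 / 202.136 = 0.4749.

47.49 wt%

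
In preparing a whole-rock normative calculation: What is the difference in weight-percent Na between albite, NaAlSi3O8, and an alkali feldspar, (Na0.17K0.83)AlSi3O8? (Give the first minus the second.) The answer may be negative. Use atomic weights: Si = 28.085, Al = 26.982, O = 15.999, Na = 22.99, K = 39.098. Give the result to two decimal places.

7.35 percentage points

M(NaAlSi3O8) = 262.219 g/mol, so wt% Na = 22.990/262.219 × 100 = 8.77%.
M((Na0.17K0.83)AlSi3O8) = 275.589 g/mol, so wt% Na = 3.908/275.589 × 100 = 1.42%.
8.77 − 1.42 = 7.35 pp.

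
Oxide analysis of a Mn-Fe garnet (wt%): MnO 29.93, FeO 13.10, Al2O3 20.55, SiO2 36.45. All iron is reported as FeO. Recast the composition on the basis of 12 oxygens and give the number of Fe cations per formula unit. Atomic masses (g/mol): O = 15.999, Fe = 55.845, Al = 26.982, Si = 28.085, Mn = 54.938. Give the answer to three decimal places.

0.903 Fe apfu

MnO (M=70.937): mol = 0.42192; Mn = 0.42192, O = 0.42192.
FeO (M=71.844): mol = 0.18234; Fe = 0.18234, O = 0.18234.
Al2O3 (M=101.961): mol = 0.20155; Al = 0.40310, O = 0.60465.
SiO2 (M=60.083): mol = 0.60666; Si = 0.60666, O = 1.21332.
ΣO = 2.42223; factor = 12/ΣO = 4.95411.
Fe apfu = 0.18234 × 4.95411 = 0.903.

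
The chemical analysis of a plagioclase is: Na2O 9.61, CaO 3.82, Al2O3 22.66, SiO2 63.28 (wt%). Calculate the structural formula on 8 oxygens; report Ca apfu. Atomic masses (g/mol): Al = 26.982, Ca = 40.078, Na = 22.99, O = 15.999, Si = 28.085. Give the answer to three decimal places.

9.61 wt% Na2O ÷ 61.979 g/mol = 0.15505 mol, giving 0.31010 Na and 0.15505 O.
3.82 wt% CaO ÷ 56.077 g/mol = 0.06812 mol, giving 0.06812 Ca and 0.06812 O.
22.66 wt% Al2O3 ÷ 101.961 g/mol = 0.22224 mol, giving 0.44448 Al and 0.66672 O.
63.28 wt% SiO2 ÷ 60.083 g/mol = 1.05321 mol, giving 1.05321 Si and 2.10642 O.
Oxygen sums to 2.99631; scaling by 8/2.99631 = 2.66995 puts the formula on 8 O.
Ca: 0.06812 × 2.66995 = 0.182 atoms per formula unit.

0.182 Ca apfu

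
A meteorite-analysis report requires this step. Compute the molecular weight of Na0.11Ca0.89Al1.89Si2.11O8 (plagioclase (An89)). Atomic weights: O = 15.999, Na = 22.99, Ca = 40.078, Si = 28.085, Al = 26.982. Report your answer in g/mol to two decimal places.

276.45 g/mol

M = 0.11×22.99 + 0.89×40.078 + 1.89×26.982 + 2.11×28.085 + 8×15.999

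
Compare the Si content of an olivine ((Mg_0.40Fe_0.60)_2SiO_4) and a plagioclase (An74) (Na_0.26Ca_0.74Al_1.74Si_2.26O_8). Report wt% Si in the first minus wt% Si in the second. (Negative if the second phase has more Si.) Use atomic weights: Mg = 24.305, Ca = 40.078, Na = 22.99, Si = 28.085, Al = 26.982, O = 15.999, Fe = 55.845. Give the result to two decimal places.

Si in (Mg_0.40Fe_0.60)_2SiO_4: molar mass 178.539 g/mol; 1×28.085 = 28.085 g → 15.73 wt%.
Si in Na_0.26Ca_0.74Al_1.74Si_2.26O_8: molar mass 274.048 g/mol; 2.26×28.085 = 63.472 g → 23.16 wt%.
Difference = 15.73 − 23.16 = -7.43 percentage points.

-7.43 percentage points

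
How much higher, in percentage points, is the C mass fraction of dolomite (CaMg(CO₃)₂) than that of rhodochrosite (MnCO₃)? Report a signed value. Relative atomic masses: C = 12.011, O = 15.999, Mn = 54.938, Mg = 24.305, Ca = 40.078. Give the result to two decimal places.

2.58 percentage points

First mineral: 24.022 g C in 184.399 g formula = 13.03 wt% C.
Second mineral: 12.011 g C in 114.946 g formula = 10.45 wt% C.
13.03% − 10.45% gives a difference of 2.58 percentage points.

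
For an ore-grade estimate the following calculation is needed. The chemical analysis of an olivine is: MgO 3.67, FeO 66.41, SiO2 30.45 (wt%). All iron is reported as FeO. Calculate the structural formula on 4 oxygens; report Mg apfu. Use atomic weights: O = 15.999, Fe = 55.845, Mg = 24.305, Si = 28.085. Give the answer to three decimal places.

0.180 Mg apfu

MgO (M=40.304): mol = 0.09106; Mg = 0.09106, O = 0.09106.
FeO (M=71.844): mol = 0.92436; Fe = 0.92436, O = 0.92436.
SiO2 (M=60.083): mol = 0.50680; Si = 0.50680, O = 1.01360.
ΣO = 2.02902; factor = 4/ΣO = 1.97140.
Mg apfu = 0.09106 × 1.97140 = 0.180.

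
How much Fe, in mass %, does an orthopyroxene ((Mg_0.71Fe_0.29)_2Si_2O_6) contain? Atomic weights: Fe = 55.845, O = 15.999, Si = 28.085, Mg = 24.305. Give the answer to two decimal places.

Molar mass of (Mg_0.71Fe_0.29)_2Si_2O_6: 1.42·24.305 + 0.58·55.845 + 2·28.085 + 6·15.999 = 219.067 g/mol.
Mass of Fe per formula unit: 0.58 × 55.845 = 32.390 g.
Weight fraction Fe = 32.390 / 219.067 = 0.1479.

14.79 mass %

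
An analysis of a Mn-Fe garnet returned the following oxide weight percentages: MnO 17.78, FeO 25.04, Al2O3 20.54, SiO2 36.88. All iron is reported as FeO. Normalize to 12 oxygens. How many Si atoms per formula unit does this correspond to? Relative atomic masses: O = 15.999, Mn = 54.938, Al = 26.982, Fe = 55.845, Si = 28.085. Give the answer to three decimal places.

17.78 wt% MnO ÷ 70.937 g/mol = 0.25064 mol, giving 0.25064 Mn and 0.25064 O.
25.04 wt% FeO ÷ 71.844 g/mol = 0.34853 mol, giving 0.34853 Fe and 0.34853 O.
20.54 wt% Al2O3 ÷ 101.961 g/mol = 0.20145 mol, giving 0.40290 Al and 0.60435 O.
36.88 wt% SiO2 ÷ 60.083 g/mol = 0.61382 mol, giving 0.61382 Si and 1.22764 O.
Oxygen sums to 2.43116; scaling by 12/2.43116 = 4.93592 puts the formula on 12 O.
Si: 0.61382 × 4.93592 = 3.030 atoms per formula unit.

3.030 Si apfu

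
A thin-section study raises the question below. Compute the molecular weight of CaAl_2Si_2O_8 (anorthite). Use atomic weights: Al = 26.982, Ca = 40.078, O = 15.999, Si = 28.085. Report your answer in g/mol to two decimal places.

The formula mass is the sum 1×40.078 + 2×26.982 + 2×28.085 + 8×15.999.

278.20 g/mol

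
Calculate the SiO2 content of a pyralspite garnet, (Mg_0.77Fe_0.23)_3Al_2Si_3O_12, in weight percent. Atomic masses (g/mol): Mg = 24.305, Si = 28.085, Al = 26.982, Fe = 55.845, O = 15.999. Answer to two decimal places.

M((Mg_0.77Fe_0.23)_3Al_2Si_3O_12) = 424.885 g/mol; M(SiO2) = 60.083 g/mol.
Moles SiO2 per formula unit = 3 Si ÷ 1 = 3.0000.
SiO2 fraction = (3.0000 × 60.083) / 424.885 = 180.249/424.885 = 0.4242.

42.42 wt%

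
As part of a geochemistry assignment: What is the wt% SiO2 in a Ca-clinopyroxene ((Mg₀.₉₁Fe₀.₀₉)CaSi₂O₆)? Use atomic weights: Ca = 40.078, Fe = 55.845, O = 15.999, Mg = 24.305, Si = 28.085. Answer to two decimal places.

54.77 wt%

Molar mass of (Mg₀.₉₁Fe₀.₀₉)CaSi₂O₆ = 0.91·24.305 + 0.09·55.845 + 1·40.078 + 2·28.085 + 6·15.999 = 219.386 g/mol.
Each formula unit contains 2 Si, equivalent to 2/1 = 2.0000 mol SiO2.
M(SiO2) = 1×28.085 + 2×15.999 = 60.083 g/mol.
Mass of SiO2 per formula unit = 2.0000 × 60.083 = 120.166 g.
SiO2 wt% = 120.166 / 219.386 × 100 = 54.77%.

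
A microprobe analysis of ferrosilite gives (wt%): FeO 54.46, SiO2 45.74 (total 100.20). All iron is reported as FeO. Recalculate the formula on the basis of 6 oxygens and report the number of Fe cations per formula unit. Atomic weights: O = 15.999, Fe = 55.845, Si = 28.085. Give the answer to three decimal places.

FeO: 54.46/71.844 = 0.75803 mol → 0.75803 mol Fe, 0.75803 mol O.
SiO2: 45.74/60.083 = 0.76128 mol → 0.76128 mol Si, 1.52256 mol O.
Total oxygen = 2.28059 mol. Normalization factor = 6/2.28059 = 2.63090.
Fe per 6 O = 0.75803 × 2.63090 = 1.994.

1.994 Fe apfu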